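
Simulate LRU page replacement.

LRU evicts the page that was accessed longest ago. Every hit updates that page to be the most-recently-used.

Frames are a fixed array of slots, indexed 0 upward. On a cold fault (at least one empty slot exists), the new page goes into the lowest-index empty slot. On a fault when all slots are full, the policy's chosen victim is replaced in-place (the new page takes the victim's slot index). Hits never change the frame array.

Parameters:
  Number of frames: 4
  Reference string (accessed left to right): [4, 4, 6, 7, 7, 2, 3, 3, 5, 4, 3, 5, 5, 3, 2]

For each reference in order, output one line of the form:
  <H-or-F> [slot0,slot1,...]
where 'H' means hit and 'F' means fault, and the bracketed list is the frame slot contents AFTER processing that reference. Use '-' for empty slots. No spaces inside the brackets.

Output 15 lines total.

F [4,-,-,-]
H [4,-,-,-]
F [4,6,-,-]
F [4,6,7,-]
H [4,6,7,-]
F [4,6,7,2]
F [3,6,7,2]
H [3,6,7,2]
F [3,5,7,2]
F [3,5,4,2]
H [3,5,4,2]
H [3,5,4,2]
H [3,5,4,2]
H [3,5,4,2]
H [3,5,4,2]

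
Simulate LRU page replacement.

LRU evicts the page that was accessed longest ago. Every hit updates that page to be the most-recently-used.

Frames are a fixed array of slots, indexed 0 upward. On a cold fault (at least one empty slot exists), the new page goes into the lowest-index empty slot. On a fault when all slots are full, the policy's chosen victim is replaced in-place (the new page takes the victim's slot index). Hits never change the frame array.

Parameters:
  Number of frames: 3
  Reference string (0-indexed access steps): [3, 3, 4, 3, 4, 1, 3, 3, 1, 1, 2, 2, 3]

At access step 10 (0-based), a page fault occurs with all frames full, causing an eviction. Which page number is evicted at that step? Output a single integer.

Step 0: ref 3 -> FAULT, frames=[3,-,-]
Step 1: ref 3 -> HIT, frames=[3,-,-]
Step 2: ref 4 -> FAULT, frames=[3,4,-]
Step 3: ref 3 -> HIT, frames=[3,4,-]
Step 4: ref 4 -> HIT, frames=[3,4,-]
Step 5: ref 1 -> FAULT, frames=[3,4,1]
Step 6: ref 3 -> HIT, frames=[3,4,1]
Step 7: ref 3 -> HIT, frames=[3,4,1]
Step 8: ref 1 -> HIT, frames=[3,4,1]
Step 9: ref 1 -> HIT, frames=[3,4,1]
Step 10: ref 2 -> FAULT, evict 4, frames=[3,2,1]
At step 10: evicted page 4

Answer: 4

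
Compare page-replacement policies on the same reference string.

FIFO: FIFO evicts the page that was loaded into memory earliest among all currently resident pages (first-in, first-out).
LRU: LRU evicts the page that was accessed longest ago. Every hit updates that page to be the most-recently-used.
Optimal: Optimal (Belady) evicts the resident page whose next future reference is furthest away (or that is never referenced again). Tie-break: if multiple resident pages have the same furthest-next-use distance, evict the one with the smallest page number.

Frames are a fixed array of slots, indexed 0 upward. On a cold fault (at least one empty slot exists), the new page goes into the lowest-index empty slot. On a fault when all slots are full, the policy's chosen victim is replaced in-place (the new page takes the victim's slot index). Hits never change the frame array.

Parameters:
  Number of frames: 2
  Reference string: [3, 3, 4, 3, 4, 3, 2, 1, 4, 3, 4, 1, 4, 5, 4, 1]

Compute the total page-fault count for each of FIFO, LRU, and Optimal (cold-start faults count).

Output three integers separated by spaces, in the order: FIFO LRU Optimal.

Answer: 10 9 8

Derivation:
--- FIFO ---
  step 0: ref 3 -> FAULT, frames=[3,-] (faults so far: 1)
  step 1: ref 3 -> HIT, frames=[3,-] (faults so far: 1)
  step 2: ref 4 -> FAULT, frames=[3,4] (faults so far: 2)
  step 3: ref 3 -> HIT, frames=[3,4] (faults so far: 2)
  step 4: ref 4 -> HIT, frames=[3,4] (faults so far: 2)
  step 5: ref 3 -> HIT, frames=[3,4] (faults so far: 2)
  step 6: ref 2 -> FAULT, evict 3, frames=[2,4] (faults so far: 3)
  step 7: ref 1 -> FAULT, evict 4, frames=[2,1] (faults so far: 4)
  step 8: ref 4 -> FAULT, evict 2, frames=[4,1] (faults so far: 5)
  step 9: ref 3 -> FAULT, evict 1, frames=[4,3] (faults so far: 6)
  step 10: ref 4 -> HIT, frames=[4,3] (faults so far: 6)
  step 11: ref 1 -> FAULT, evict 4, frames=[1,3] (faults so far: 7)
  step 12: ref 4 -> FAULT, evict 3, frames=[1,4] (faults so far: 8)
  step 13: ref 5 -> FAULT, evict 1, frames=[5,4] (faults so far: 9)
  step 14: ref 4 -> HIT, frames=[5,4] (faults so far: 9)
  step 15: ref 1 -> FAULT, evict 4, frames=[5,1] (faults so far: 10)
  FIFO total faults: 10
--- LRU ---
  step 0: ref 3 -> FAULT, frames=[3,-] (faults so far: 1)
  step 1: ref 3 -> HIT, frames=[3,-] (faults so far: 1)
  step 2: ref 4 -> FAULT, frames=[3,4] (faults so far: 2)
  step 3: ref 3 -> HIT, frames=[3,4] (faults so far: 2)
  step 4: ref 4 -> HIT, frames=[3,4] (faults so far: 2)
  step 5: ref 3 -> HIT, frames=[3,4] (faults so far: 2)
  step 6: ref 2 -> FAULT, evict 4, frames=[3,2] (faults so far: 3)
  step 7: ref 1 -> FAULT, evict 3, frames=[1,2] (faults so far: 4)
  step 8: ref 4 -> FAULT, evict 2, frames=[1,4] (faults so far: 5)
  step 9: ref 3 -> FAULT, evict 1, frames=[3,4] (faults so far: 6)
  step 10: ref 4 -> HIT, frames=[3,4] (faults so far: 6)
  step 11: ref 1 -> FAULT, evict 3, frames=[1,4] (faults so far: 7)
  step 12: ref 4 -> HIT, frames=[1,4] (faults so far: 7)
  step 13: ref 5 -> FAULT, evict 1, frames=[5,4] (faults so far: 8)
  step 14: ref 4 -> HIT, frames=[5,4] (faults so far: 8)
  step 15: ref 1 -> FAULT, evict 5, frames=[1,4] (faults so far: 9)
  LRU total faults: 9
--- Optimal ---
  step 0: ref 3 -> FAULT, frames=[3,-] (faults so far: 1)
  step 1: ref 3 -> HIT, frames=[3,-] (faults so far: 1)
  step 2: ref 4 -> FAULT, frames=[3,4] (faults so far: 2)
  step 3: ref 3 -> HIT, frames=[3,4] (faults so far: 2)
  step 4: ref 4 -> HIT, frames=[3,4] (faults so far: 2)
  step 5: ref 3 -> HIT, frames=[3,4] (faults so far: 2)
  step 6: ref 2 -> FAULT, evict 3, frames=[2,4] (faults so far: 3)
  step 7: ref 1 -> FAULT, evict 2, frames=[1,4] (faults so far: 4)
  step 8: ref 4 -> HIT, frames=[1,4] (faults so far: 4)
  step 9: ref 3 -> FAULT, evict 1, frames=[3,4] (faults so far: 5)
  step 10: ref 4 -> HIT, frames=[3,4] (faults so far: 5)
  step 11: ref 1 -> FAULT, evict 3, frames=[1,4] (faults so far: 6)
  step 12: ref 4 -> HIT, frames=[1,4] (faults so far: 6)
  step 13: ref 5 -> FAULT, evict 1, frames=[5,4] (faults so far: 7)
  step 14: ref 4 -> HIT, frames=[5,4] (faults so far: 7)
  step 15: ref 1 -> FAULT, evict 4, frames=[5,1] (faults so far: 8)
  Optimal total faults: 8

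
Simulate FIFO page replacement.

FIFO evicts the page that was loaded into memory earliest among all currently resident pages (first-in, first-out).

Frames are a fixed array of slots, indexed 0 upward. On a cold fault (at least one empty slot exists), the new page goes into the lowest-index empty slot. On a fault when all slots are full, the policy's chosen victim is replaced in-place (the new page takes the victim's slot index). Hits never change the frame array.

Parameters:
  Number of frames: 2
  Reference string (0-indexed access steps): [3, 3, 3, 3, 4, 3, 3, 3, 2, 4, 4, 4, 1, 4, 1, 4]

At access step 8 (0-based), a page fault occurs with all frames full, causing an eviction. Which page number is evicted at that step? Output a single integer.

Answer: 3

Derivation:
Step 0: ref 3 -> FAULT, frames=[3,-]
Step 1: ref 3 -> HIT, frames=[3,-]
Step 2: ref 3 -> HIT, frames=[3,-]
Step 3: ref 3 -> HIT, frames=[3,-]
Step 4: ref 4 -> FAULT, frames=[3,4]
Step 5: ref 3 -> HIT, frames=[3,4]
Step 6: ref 3 -> HIT, frames=[3,4]
Step 7: ref 3 -> HIT, frames=[3,4]
Step 8: ref 2 -> FAULT, evict 3, frames=[2,4]
At step 8: evicted page 3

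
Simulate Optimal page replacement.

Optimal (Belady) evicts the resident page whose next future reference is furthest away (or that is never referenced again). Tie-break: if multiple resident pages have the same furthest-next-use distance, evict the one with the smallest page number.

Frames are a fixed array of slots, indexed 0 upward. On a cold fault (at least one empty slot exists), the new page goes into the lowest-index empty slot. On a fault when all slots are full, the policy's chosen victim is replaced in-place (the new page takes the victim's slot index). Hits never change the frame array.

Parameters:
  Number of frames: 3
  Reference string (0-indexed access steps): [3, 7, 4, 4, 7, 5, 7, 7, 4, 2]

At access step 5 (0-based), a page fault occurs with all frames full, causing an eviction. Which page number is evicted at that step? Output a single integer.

Step 0: ref 3 -> FAULT, frames=[3,-,-]
Step 1: ref 7 -> FAULT, frames=[3,7,-]
Step 2: ref 4 -> FAULT, frames=[3,7,4]
Step 3: ref 4 -> HIT, frames=[3,7,4]
Step 4: ref 7 -> HIT, frames=[3,7,4]
Step 5: ref 5 -> FAULT, evict 3, frames=[5,7,4]
At step 5: evicted page 3

Answer: 3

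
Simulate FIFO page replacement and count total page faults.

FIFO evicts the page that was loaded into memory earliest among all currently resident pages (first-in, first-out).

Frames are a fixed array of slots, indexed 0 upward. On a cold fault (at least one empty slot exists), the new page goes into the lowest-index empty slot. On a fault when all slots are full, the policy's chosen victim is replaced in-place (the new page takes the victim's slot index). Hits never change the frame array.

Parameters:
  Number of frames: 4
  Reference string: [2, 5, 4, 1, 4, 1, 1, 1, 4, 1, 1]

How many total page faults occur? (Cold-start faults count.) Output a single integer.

Answer: 4

Derivation:
Step 0: ref 2 → FAULT, frames=[2,-,-,-]
Step 1: ref 5 → FAULT, frames=[2,5,-,-]
Step 2: ref 4 → FAULT, frames=[2,5,4,-]
Step 3: ref 1 → FAULT, frames=[2,5,4,1]
Step 4: ref 4 → HIT, frames=[2,5,4,1]
Step 5: ref 1 → HIT, frames=[2,5,4,1]
Step 6: ref 1 → HIT, frames=[2,5,4,1]
Step 7: ref 1 → HIT, frames=[2,5,4,1]
Step 8: ref 4 → HIT, frames=[2,5,4,1]
Step 9: ref 1 → HIT, frames=[2,5,4,1]
Step 10: ref 1 → HIT, frames=[2,5,4,1]
Total faults: 4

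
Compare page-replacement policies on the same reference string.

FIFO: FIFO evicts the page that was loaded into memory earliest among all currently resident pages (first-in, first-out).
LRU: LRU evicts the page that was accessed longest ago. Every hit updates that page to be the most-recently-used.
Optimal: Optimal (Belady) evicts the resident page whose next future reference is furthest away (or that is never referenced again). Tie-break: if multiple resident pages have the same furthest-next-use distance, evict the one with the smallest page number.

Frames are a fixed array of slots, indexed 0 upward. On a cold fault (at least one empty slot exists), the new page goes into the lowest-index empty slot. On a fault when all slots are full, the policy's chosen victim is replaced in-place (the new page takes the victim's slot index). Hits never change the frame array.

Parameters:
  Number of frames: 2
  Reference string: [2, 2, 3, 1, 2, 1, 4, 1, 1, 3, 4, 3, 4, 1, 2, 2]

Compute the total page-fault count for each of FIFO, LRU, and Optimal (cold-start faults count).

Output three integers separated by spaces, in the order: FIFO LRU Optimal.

--- FIFO ---
  step 0: ref 2 -> FAULT, frames=[2,-] (faults so far: 1)
  step 1: ref 2 -> HIT, frames=[2,-] (faults so far: 1)
  step 2: ref 3 -> FAULT, frames=[2,3] (faults so far: 2)
  step 3: ref 1 -> FAULT, evict 2, frames=[1,3] (faults so far: 3)
  step 4: ref 2 -> FAULT, evict 3, frames=[1,2] (faults so far: 4)
  step 5: ref 1 -> HIT, frames=[1,2] (faults so far: 4)
  step 6: ref 4 -> FAULT, evict 1, frames=[4,2] (faults so far: 5)
  step 7: ref 1 -> FAULT, evict 2, frames=[4,1] (faults so far: 6)
  step 8: ref 1 -> HIT, frames=[4,1] (faults so far: 6)
  step 9: ref 3 -> FAULT, evict 4, frames=[3,1] (faults so far: 7)
  step 10: ref 4 -> FAULT, evict 1, frames=[3,4] (faults so far: 8)
  step 11: ref 3 -> HIT, frames=[3,4] (faults so far: 8)
  step 12: ref 4 -> HIT, frames=[3,4] (faults so far: 8)
  step 13: ref 1 -> FAULT, evict 3, frames=[1,4] (faults so far: 9)
  step 14: ref 2 -> FAULT, evict 4, frames=[1,2] (faults so far: 10)
  step 15: ref 2 -> HIT, frames=[1,2] (faults so far: 10)
  FIFO total faults: 10
--- LRU ---
  step 0: ref 2 -> FAULT, frames=[2,-] (faults so far: 1)
  step 1: ref 2 -> HIT, frames=[2,-] (faults so far: 1)
  step 2: ref 3 -> FAULT, frames=[2,3] (faults so far: 2)
  step 3: ref 1 -> FAULT, evict 2, frames=[1,3] (faults so far: 3)
  step 4: ref 2 -> FAULT, evict 3, frames=[1,2] (faults so far: 4)
  step 5: ref 1 -> HIT, frames=[1,2] (faults so far: 4)
  step 6: ref 4 -> FAULT, evict 2, frames=[1,4] (faults so far: 5)
  step 7: ref 1 -> HIT, frames=[1,4] (faults so far: 5)
  step 8: ref 1 -> HIT, frames=[1,4] (faults so far: 5)
  step 9: ref 3 -> FAULT, evict 4, frames=[1,3] (faults so far: 6)
  step 10: ref 4 -> FAULT, evict 1, frames=[4,3] (faults so far: 7)
  step 11: ref 3 -> HIT, frames=[4,3] (faults so far: 7)
  step 12: ref 4 -> HIT, frames=[4,3] (faults so far: 7)
  step 13: ref 1 -> FAULT, evict 3, frames=[4,1] (faults so far: 8)
  step 14: ref 2 -> FAULT, evict 4, frames=[2,1] (faults so far: 9)
  step 15: ref 2 -> HIT, frames=[2,1] (faults so far: 9)
  LRU total faults: 9
--- Optimal ---
  step 0: ref 2 -> FAULT, frames=[2,-] (faults so far: 1)
  step 1: ref 2 -> HIT, frames=[2,-] (faults so far: 1)
  step 2: ref 3 -> FAULT, frames=[2,3] (faults so far: 2)
  step 3: ref 1 -> FAULT, evict 3, frames=[2,1] (faults so far: 3)
  step 4: ref 2 -> HIT, frames=[2,1] (faults so far: 3)
  step 5: ref 1 -> HIT, frames=[2,1] (faults so far: 3)
  step 6: ref 4 -> FAULT, evict 2, frames=[4,1] (faults so far: 4)
  step 7: ref 1 -> HIT, frames=[4,1] (faults so far: 4)
  step 8: ref 1 -> HIT, frames=[4,1] (faults so far: 4)
  step 9: ref 3 -> FAULT, evict 1, frames=[4,3] (faults so far: 5)
  step 10: ref 4 -> HIT, frames=[4,3] (faults so far: 5)
  step 11: ref 3 -> HIT, frames=[4,3] (faults so far: 5)
  step 12: ref 4 -> HIT, frames=[4,3] (faults so far: 5)
  step 13: ref 1 -> FAULT, evict 3, frames=[4,1] (faults so far: 6)
  step 14: ref 2 -> FAULT, evict 1, frames=[4,2] (faults so far: 7)
  step 15: ref 2 -> HIT, frames=[4,2] (faults so far: 7)
  Optimal total faults: 7

Answer: 10 9 7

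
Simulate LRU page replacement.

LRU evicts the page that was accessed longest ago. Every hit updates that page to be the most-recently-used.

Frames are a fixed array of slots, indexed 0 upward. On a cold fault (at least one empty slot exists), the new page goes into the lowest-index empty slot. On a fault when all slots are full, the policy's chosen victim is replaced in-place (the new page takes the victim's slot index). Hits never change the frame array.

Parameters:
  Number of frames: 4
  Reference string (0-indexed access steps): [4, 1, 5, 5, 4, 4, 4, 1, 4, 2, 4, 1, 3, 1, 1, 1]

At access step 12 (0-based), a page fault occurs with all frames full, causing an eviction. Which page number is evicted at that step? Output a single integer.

Answer: 5

Derivation:
Step 0: ref 4 -> FAULT, frames=[4,-,-,-]
Step 1: ref 1 -> FAULT, frames=[4,1,-,-]
Step 2: ref 5 -> FAULT, frames=[4,1,5,-]
Step 3: ref 5 -> HIT, frames=[4,1,5,-]
Step 4: ref 4 -> HIT, frames=[4,1,5,-]
Step 5: ref 4 -> HIT, frames=[4,1,5,-]
Step 6: ref 4 -> HIT, frames=[4,1,5,-]
Step 7: ref 1 -> HIT, frames=[4,1,5,-]
Step 8: ref 4 -> HIT, frames=[4,1,5,-]
Step 9: ref 2 -> FAULT, frames=[4,1,5,2]
Step 10: ref 4 -> HIT, frames=[4,1,5,2]
Step 11: ref 1 -> HIT, frames=[4,1,5,2]
Step 12: ref 3 -> FAULT, evict 5, frames=[4,1,3,2]
At step 12: evicted page 5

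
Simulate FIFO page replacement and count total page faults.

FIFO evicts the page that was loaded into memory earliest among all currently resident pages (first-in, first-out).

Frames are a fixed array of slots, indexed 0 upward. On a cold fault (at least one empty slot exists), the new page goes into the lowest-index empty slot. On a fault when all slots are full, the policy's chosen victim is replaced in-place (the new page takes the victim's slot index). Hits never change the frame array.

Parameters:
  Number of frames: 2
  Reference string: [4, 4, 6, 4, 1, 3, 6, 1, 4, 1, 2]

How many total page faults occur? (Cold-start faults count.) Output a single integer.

Step 0: ref 4 → FAULT, frames=[4,-]
Step 1: ref 4 → HIT, frames=[4,-]
Step 2: ref 6 → FAULT, frames=[4,6]
Step 3: ref 4 → HIT, frames=[4,6]
Step 4: ref 1 → FAULT (evict 4), frames=[1,6]
Step 5: ref 3 → FAULT (evict 6), frames=[1,3]
Step 6: ref 6 → FAULT (evict 1), frames=[6,3]
Step 7: ref 1 → FAULT (evict 3), frames=[6,1]
Step 8: ref 4 → FAULT (evict 6), frames=[4,1]
Step 9: ref 1 → HIT, frames=[4,1]
Step 10: ref 2 → FAULT (evict 1), frames=[4,2]
Total faults: 8

Answer: 8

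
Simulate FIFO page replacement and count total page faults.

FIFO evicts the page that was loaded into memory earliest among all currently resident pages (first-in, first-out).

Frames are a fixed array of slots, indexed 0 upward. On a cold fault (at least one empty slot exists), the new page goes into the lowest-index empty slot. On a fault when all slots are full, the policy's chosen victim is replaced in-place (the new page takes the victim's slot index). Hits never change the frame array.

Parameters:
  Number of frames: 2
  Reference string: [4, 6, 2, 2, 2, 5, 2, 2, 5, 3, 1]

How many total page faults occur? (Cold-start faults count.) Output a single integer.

Answer: 6

Derivation:
Step 0: ref 4 → FAULT, frames=[4,-]
Step 1: ref 6 → FAULT, frames=[4,6]
Step 2: ref 2 → FAULT (evict 4), frames=[2,6]
Step 3: ref 2 → HIT, frames=[2,6]
Step 4: ref 2 → HIT, frames=[2,6]
Step 5: ref 5 → FAULT (evict 6), frames=[2,5]
Step 6: ref 2 → HIT, frames=[2,5]
Step 7: ref 2 → HIT, frames=[2,5]
Step 8: ref 5 → HIT, frames=[2,5]
Step 9: ref 3 → FAULT (evict 2), frames=[3,5]
Step 10: ref 1 → FAULT (evict 5), frames=[3,1]
Total faults: 6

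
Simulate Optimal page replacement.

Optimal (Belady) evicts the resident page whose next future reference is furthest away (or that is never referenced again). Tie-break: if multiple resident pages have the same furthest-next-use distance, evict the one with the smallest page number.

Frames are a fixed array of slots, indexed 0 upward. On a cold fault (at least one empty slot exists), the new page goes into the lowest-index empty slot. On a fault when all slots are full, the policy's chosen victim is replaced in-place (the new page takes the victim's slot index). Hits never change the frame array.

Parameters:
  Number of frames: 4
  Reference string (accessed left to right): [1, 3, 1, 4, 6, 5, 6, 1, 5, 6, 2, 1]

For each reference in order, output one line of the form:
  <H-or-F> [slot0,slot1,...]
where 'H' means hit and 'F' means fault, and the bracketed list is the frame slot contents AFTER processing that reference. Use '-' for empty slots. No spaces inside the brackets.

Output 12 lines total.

F [1,-,-,-]
F [1,3,-,-]
H [1,3,-,-]
F [1,3,4,-]
F [1,3,4,6]
F [1,5,4,6]
H [1,5,4,6]
H [1,5,4,6]
H [1,5,4,6]
H [1,5,4,6]
F [1,5,2,6]
H [1,5,2,6]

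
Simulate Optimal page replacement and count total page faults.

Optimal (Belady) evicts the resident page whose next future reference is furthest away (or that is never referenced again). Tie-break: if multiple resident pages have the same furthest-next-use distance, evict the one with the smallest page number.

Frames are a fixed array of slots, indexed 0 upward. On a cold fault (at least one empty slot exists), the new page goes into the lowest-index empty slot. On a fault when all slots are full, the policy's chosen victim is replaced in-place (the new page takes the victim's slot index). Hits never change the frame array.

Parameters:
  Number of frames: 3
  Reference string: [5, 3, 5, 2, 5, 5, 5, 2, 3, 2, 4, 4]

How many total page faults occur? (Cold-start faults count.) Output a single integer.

Answer: 4

Derivation:
Step 0: ref 5 → FAULT, frames=[5,-,-]
Step 1: ref 3 → FAULT, frames=[5,3,-]
Step 2: ref 5 → HIT, frames=[5,3,-]
Step 3: ref 2 → FAULT, frames=[5,3,2]
Step 4: ref 5 → HIT, frames=[5,3,2]
Step 5: ref 5 → HIT, frames=[5,3,2]
Step 6: ref 5 → HIT, frames=[5,3,2]
Step 7: ref 2 → HIT, frames=[5,3,2]
Step 8: ref 3 → HIT, frames=[5,3,2]
Step 9: ref 2 → HIT, frames=[5,3,2]
Step 10: ref 4 → FAULT (evict 2), frames=[5,3,4]
Step 11: ref 4 → HIT, frames=[5,3,4]
Total faults: 4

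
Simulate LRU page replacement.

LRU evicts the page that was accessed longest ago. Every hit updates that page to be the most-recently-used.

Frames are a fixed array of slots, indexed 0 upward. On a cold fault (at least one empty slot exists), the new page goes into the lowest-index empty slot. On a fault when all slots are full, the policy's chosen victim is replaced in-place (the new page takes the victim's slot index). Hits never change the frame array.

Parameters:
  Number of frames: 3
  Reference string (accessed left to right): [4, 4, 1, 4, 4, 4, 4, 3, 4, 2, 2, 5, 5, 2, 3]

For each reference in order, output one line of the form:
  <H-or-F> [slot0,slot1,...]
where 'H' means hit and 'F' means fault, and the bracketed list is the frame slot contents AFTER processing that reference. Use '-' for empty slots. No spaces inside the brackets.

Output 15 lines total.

F [4,-,-]
H [4,-,-]
F [4,1,-]
H [4,1,-]
H [4,1,-]
H [4,1,-]
H [4,1,-]
F [4,1,3]
H [4,1,3]
F [4,2,3]
H [4,2,3]
F [4,2,5]
H [4,2,5]
H [4,2,5]
F [3,2,5]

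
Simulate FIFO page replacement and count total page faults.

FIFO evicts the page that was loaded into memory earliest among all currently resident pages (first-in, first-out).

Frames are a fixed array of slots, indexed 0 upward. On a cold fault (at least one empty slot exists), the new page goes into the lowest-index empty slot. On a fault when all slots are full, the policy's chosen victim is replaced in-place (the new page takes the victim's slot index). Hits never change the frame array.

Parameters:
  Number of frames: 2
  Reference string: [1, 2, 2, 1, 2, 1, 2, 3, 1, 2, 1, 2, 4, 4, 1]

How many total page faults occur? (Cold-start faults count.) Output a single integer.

Step 0: ref 1 → FAULT, frames=[1,-]
Step 1: ref 2 → FAULT, frames=[1,2]
Step 2: ref 2 → HIT, frames=[1,2]
Step 3: ref 1 → HIT, frames=[1,2]
Step 4: ref 2 → HIT, frames=[1,2]
Step 5: ref 1 → HIT, frames=[1,2]
Step 6: ref 2 → HIT, frames=[1,2]
Step 7: ref 3 → FAULT (evict 1), frames=[3,2]
Step 8: ref 1 → FAULT (evict 2), frames=[3,1]
Step 9: ref 2 → FAULT (evict 3), frames=[2,1]
Step 10: ref 1 → HIT, frames=[2,1]
Step 11: ref 2 → HIT, frames=[2,1]
Step 12: ref 4 → FAULT (evict 1), frames=[2,4]
Step 13: ref 4 → HIT, frames=[2,4]
Step 14: ref 1 → FAULT (evict 2), frames=[1,4]
Total faults: 7

Answer: 7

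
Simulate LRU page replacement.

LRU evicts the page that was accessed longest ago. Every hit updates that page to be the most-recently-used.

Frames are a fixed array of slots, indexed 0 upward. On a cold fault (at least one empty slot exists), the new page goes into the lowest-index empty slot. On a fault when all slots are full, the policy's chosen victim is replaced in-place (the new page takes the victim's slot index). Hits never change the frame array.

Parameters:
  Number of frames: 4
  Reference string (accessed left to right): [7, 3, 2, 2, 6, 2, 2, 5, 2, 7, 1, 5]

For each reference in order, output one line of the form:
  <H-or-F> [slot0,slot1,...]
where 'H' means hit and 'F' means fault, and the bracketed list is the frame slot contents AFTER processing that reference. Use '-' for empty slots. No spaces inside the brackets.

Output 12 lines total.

F [7,-,-,-]
F [7,3,-,-]
F [7,3,2,-]
H [7,3,2,-]
F [7,3,2,6]
H [7,3,2,6]
H [7,3,2,6]
F [5,3,2,6]
H [5,3,2,6]
F [5,7,2,6]
F [5,7,2,1]
H [5,7,2,1]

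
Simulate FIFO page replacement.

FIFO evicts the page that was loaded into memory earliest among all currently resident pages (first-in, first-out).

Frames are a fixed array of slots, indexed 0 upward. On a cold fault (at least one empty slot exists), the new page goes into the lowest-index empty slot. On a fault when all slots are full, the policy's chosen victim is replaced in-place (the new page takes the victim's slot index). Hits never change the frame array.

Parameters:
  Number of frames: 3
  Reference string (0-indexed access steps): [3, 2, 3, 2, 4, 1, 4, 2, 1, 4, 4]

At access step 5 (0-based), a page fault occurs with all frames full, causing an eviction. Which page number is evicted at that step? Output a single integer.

Answer: 3

Derivation:
Step 0: ref 3 -> FAULT, frames=[3,-,-]
Step 1: ref 2 -> FAULT, frames=[3,2,-]
Step 2: ref 3 -> HIT, frames=[3,2,-]
Step 3: ref 2 -> HIT, frames=[3,2,-]
Step 4: ref 4 -> FAULT, frames=[3,2,4]
Step 5: ref 1 -> FAULT, evict 3, frames=[1,2,4]
At step 5: evicted page 3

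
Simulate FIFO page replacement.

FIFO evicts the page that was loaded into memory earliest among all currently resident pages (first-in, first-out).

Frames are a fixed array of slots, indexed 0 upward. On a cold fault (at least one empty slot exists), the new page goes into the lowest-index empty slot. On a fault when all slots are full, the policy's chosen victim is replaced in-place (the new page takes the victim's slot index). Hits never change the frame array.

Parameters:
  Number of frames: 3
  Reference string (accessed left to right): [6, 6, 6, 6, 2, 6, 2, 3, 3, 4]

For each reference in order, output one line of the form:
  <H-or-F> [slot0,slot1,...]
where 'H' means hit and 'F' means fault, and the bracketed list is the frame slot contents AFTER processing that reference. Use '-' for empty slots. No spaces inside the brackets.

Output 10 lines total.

F [6,-,-]
H [6,-,-]
H [6,-,-]
H [6,-,-]
F [6,2,-]
H [6,2,-]
H [6,2,-]
F [6,2,3]
H [6,2,3]
F [4,2,3]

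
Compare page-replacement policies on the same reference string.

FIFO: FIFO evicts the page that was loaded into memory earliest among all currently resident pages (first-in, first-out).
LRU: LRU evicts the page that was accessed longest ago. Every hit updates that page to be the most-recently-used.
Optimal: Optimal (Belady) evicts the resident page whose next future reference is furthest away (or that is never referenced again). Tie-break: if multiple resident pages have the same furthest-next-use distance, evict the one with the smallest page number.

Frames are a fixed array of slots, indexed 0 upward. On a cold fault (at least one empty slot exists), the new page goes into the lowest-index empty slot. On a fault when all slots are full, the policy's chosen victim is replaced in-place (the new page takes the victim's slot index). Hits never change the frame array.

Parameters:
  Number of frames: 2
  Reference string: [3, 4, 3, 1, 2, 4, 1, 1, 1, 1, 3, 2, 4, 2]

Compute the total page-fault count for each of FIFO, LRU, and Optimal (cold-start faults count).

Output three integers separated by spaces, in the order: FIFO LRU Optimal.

Answer: 9 9 7

Derivation:
--- FIFO ---
  step 0: ref 3 -> FAULT, frames=[3,-] (faults so far: 1)
  step 1: ref 4 -> FAULT, frames=[3,4] (faults so far: 2)
  step 2: ref 3 -> HIT, frames=[3,4] (faults so far: 2)
  step 3: ref 1 -> FAULT, evict 3, frames=[1,4] (faults so far: 3)
  step 4: ref 2 -> FAULT, evict 4, frames=[1,2] (faults so far: 4)
  step 5: ref 4 -> FAULT, evict 1, frames=[4,2] (faults so far: 5)
  step 6: ref 1 -> FAULT, evict 2, frames=[4,1] (faults so far: 6)
  step 7: ref 1 -> HIT, frames=[4,1] (faults so far: 6)
  step 8: ref 1 -> HIT, frames=[4,1] (faults so far: 6)
  step 9: ref 1 -> HIT, frames=[4,1] (faults so far: 6)
  step 10: ref 3 -> FAULT, evict 4, frames=[3,1] (faults so far: 7)
  step 11: ref 2 -> FAULT, evict 1, frames=[3,2] (faults so far: 8)
  step 12: ref 4 -> FAULT, evict 3, frames=[4,2] (faults so far: 9)
  step 13: ref 2 -> HIT, frames=[4,2] (faults so far: 9)
  FIFO total faults: 9
--- LRU ---
  step 0: ref 3 -> FAULT, frames=[3,-] (faults so far: 1)
  step 1: ref 4 -> FAULT, frames=[3,4] (faults so far: 2)
  step 2: ref 3 -> HIT, frames=[3,4] (faults so far: 2)
  step 3: ref 1 -> FAULT, evict 4, frames=[3,1] (faults so far: 3)
  step 4: ref 2 -> FAULT, evict 3, frames=[2,1] (faults so far: 4)
  step 5: ref 4 -> FAULT, evict 1, frames=[2,4] (faults so far: 5)
  step 6: ref 1 -> FAULT, evict 2, frames=[1,4] (faults so far: 6)
  step 7: ref 1 -> HIT, frames=[1,4] (faults so far: 6)
  step 8: ref 1 -> HIT, frames=[1,4] (faults so far: 6)
  step 9: ref 1 -> HIT, frames=[1,4] (faults so far: 6)
  step 10: ref 3 -> FAULT, evict 4, frames=[1,3] (faults so far: 7)
  step 11: ref 2 -> FAULT, evict 1, frames=[2,3] (faults so far: 8)
  step 12: ref 4 -> FAULT, evict 3, frames=[2,4] (faults so far: 9)
  step 13: ref 2 -> HIT, frames=[2,4] (faults so far: 9)
  LRU total faults: 9
--- Optimal ---
  step 0: ref 3 -> FAULT, frames=[3,-] (faults so far: 1)
  step 1: ref 4 -> FAULT, frames=[3,4] (faults so far: 2)
  step 2: ref 3 -> HIT, frames=[3,4] (faults so far: 2)
  step 3: ref 1 -> FAULT, evict 3, frames=[1,4] (faults so far: 3)
  step 4: ref 2 -> FAULT, evict 1, frames=[2,4] (faults so far: 4)
  step 5: ref 4 -> HIT, frames=[2,4] (faults so far: 4)
  step 6: ref 1 -> FAULT, evict 4, frames=[2,1] (faults so far: 5)
  step 7: ref 1 -> HIT, frames=[2,1] (faults so far: 5)
  step 8: ref 1 -> HIT, frames=[2,1] (faults so far: 5)
  step 9: ref 1 -> HIT, frames=[2,1] (faults so far: 5)
  step 10: ref 3 -> FAULT, evict 1, frames=[2,3] (faults so far: 6)
  step 11: ref 2 -> HIT, frames=[2,3] (faults so far: 6)
  step 12: ref 4 -> FAULT, evict 3, frames=[2,4] (faults so far: 7)
  step 13: ref 2 -> HIT, frames=[2,4] (faults so far: 7)
  Optimal total faults: 7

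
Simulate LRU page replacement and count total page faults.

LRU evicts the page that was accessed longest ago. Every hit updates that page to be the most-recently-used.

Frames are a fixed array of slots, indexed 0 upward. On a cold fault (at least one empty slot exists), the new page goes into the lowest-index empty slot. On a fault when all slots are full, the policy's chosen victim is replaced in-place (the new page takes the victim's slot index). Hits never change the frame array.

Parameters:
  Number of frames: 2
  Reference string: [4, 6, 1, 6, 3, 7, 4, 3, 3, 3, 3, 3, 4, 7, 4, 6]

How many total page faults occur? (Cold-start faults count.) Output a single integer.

Step 0: ref 4 → FAULT, frames=[4,-]
Step 1: ref 6 → FAULT, frames=[4,6]
Step 2: ref 1 → FAULT (evict 4), frames=[1,6]
Step 3: ref 6 → HIT, frames=[1,6]
Step 4: ref 3 → FAULT (evict 1), frames=[3,6]
Step 5: ref 7 → FAULT (evict 6), frames=[3,7]
Step 6: ref 4 → FAULT (evict 3), frames=[4,7]
Step 7: ref 3 → FAULT (evict 7), frames=[4,3]
Step 8: ref 3 → HIT, frames=[4,3]
Step 9: ref 3 → HIT, frames=[4,3]
Step 10: ref 3 → HIT, frames=[4,3]
Step 11: ref 3 → HIT, frames=[4,3]
Step 12: ref 4 → HIT, frames=[4,3]
Step 13: ref 7 → FAULT (evict 3), frames=[4,7]
Step 14: ref 4 → HIT, frames=[4,7]
Step 15: ref 6 → FAULT (evict 7), frames=[4,6]
Total faults: 9

Answer: 9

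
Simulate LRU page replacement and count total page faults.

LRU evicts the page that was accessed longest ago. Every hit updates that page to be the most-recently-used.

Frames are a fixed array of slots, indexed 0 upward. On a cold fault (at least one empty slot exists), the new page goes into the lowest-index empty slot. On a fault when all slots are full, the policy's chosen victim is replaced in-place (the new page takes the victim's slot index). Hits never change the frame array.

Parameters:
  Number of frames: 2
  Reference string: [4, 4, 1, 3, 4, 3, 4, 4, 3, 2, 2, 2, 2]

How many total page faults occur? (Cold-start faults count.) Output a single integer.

Step 0: ref 4 → FAULT, frames=[4,-]
Step 1: ref 4 → HIT, frames=[4,-]
Step 2: ref 1 → FAULT, frames=[4,1]
Step 3: ref 3 → FAULT (evict 4), frames=[3,1]
Step 4: ref 4 → FAULT (evict 1), frames=[3,4]
Step 5: ref 3 → HIT, frames=[3,4]
Step 6: ref 4 → HIT, frames=[3,4]
Step 7: ref 4 → HIT, frames=[3,4]
Step 8: ref 3 → HIT, frames=[3,4]
Step 9: ref 2 → FAULT (evict 4), frames=[3,2]
Step 10: ref 2 → HIT, frames=[3,2]
Step 11: ref 2 → HIT, frames=[3,2]
Step 12: ref 2 → HIT, frames=[3,2]
Total faults: 5

Answer: 5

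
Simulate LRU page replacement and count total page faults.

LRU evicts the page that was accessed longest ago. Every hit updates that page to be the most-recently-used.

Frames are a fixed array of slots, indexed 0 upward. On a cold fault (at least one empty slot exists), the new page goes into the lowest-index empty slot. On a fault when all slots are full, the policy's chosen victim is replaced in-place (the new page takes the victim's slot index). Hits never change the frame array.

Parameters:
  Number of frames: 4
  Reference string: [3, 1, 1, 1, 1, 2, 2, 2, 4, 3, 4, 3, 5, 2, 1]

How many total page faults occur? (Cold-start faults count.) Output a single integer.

Answer: 6

Derivation:
Step 0: ref 3 → FAULT, frames=[3,-,-,-]
Step 1: ref 1 → FAULT, frames=[3,1,-,-]
Step 2: ref 1 → HIT, frames=[3,1,-,-]
Step 3: ref 1 → HIT, frames=[3,1,-,-]
Step 4: ref 1 → HIT, frames=[3,1,-,-]
Step 5: ref 2 → FAULT, frames=[3,1,2,-]
Step 6: ref 2 → HIT, frames=[3,1,2,-]
Step 7: ref 2 → HIT, frames=[3,1,2,-]
Step 8: ref 4 → FAULT, frames=[3,1,2,4]
Step 9: ref 3 → HIT, frames=[3,1,2,4]
Step 10: ref 4 → HIT, frames=[3,1,2,4]
Step 11: ref 3 → HIT, frames=[3,1,2,4]
Step 12: ref 5 → FAULT (evict 1), frames=[3,5,2,4]
Step 13: ref 2 → HIT, frames=[3,5,2,4]
Step 14: ref 1 → FAULT (evict 4), frames=[3,5,2,1]
Total faults: 6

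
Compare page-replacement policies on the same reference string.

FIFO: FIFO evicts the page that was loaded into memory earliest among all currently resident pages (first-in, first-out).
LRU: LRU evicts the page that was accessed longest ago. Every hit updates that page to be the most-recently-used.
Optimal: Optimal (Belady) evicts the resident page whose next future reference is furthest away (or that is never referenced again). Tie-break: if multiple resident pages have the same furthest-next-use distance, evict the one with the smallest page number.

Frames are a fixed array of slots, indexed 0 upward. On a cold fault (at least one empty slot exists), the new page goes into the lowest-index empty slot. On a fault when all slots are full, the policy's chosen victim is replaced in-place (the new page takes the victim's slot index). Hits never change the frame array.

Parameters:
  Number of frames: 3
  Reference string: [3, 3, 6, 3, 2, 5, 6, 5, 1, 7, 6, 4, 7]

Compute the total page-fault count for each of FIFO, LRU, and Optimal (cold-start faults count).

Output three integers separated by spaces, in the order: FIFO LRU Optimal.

Answer: 8 9 7

Derivation:
--- FIFO ---
  step 0: ref 3 -> FAULT, frames=[3,-,-] (faults so far: 1)
  step 1: ref 3 -> HIT, frames=[3,-,-] (faults so far: 1)
  step 2: ref 6 -> FAULT, frames=[3,6,-] (faults so far: 2)
  step 3: ref 3 -> HIT, frames=[3,6,-] (faults so far: 2)
  step 4: ref 2 -> FAULT, frames=[3,6,2] (faults so far: 3)
  step 5: ref 5 -> FAULT, evict 3, frames=[5,6,2] (faults so far: 4)
  step 6: ref 6 -> HIT, frames=[5,6,2] (faults so far: 4)
  step 7: ref 5 -> HIT, frames=[5,6,2] (faults so far: 4)
  step 8: ref 1 -> FAULT, evict 6, frames=[5,1,2] (faults so far: 5)
  step 9: ref 7 -> FAULT, evict 2, frames=[5,1,7] (faults so far: 6)
  step 10: ref 6 -> FAULT, evict 5, frames=[6,1,7] (faults so far: 7)
  step 11: ref 4 -> FAULT, evict 1, frames=[6,4,7] (faults so far: 8)
  step 12: ref 7 -> HIT, frames=[6,4,7] (faults so far: 8)
  FIFO total faults: 8
--- LRU ---
  step 0: ref 3 -> FAULT, frames=[3,-,-] (faults so far: 1)
  step 1: ref 3 -> HIT, frames=[3,-,-] (faults so far: 1)
  step 2: ref 6 -> FAULT, frames=[3,6,-] (faults so far: 2)
  step 3: ref 3 -> HIT, frames=[3,6,-] (faults so far: 2)
  step 4: ref 2 -> FAULT, frames=[3,6,2] (faults so far: 3)
  step 5: ref 5 -> FAULT, evict 6, frames=[3,5,2] (faults so far: 4)
  step 6: ref 6 -> FAULT, evict 3, frames=[6,5,2] (faults so far: 5)
  step 7: ref 5 -> HIT, frames=[6,5,2] (faults so far: 5)
  step 8: ref 1 -> FAULT, evict 2, frames=[6,5,1] (faults so far: 6)
  step 9: ref 7 -> FAULT, evict 6, frames=[7,5,1] (faults so far: 7)
  step 10: ref 6 -> FAULT, evict 5, frames=[7,6,1] (faults so far: 8)
  step 11: ref 4 -> FAULT, evict 1, frames=[7,6,4] (faults so far: 9)
  step 12: ref 7 -> HIT, frames=[7,6,4] (faults so far: 9)
  LRU total faults: 9
--- Optimal ---
  step 0: ref 3 -> FAULT, frames=[3,-,-] (faults so far: 1)
  step 1: ref 3 -> HIT, frames=[3,-,-] (faults so far: 1)
  step 2: ref 6 -> FAULT, frames=[3,6,-] (faults so far: 2)
  step 3: ref 3 -> HIT, frames=[3,6,-] (faults so far: 2)
  step 4: ref 2 -> FAULT, frames=[3,6,2] (faults so far: 3)
  step 5: ref 5 -> FAULT, evict 2, frames=[3,6,5] (faults so far: 4)
  step 6: ref 6 -> HIT, frames=[3,6,5] (faults so far: 4)
  step 7: ref 5 -> HIT, frames=[3,6,5] (faults so far: 4)
  step 8: ref 1 -> FAULT, evict 3, frames=[1,6,5] (faults so far: 5)
  step 9: ref 7 -> FAULT, evict 1, frames=[7,6,5] (faults so far: 6)
  step 10: ref 6 -> HIT, frames=[7,6,5] (faults so far: 6)
  step 11: ref 4 -> FAULT, evict 5, frames=[7,6,4] (faults so far: 7)
  step 12: ref 7 -> HIT, frames=[7,6,4] (faults so far: 7)
  Optimal total faults: 7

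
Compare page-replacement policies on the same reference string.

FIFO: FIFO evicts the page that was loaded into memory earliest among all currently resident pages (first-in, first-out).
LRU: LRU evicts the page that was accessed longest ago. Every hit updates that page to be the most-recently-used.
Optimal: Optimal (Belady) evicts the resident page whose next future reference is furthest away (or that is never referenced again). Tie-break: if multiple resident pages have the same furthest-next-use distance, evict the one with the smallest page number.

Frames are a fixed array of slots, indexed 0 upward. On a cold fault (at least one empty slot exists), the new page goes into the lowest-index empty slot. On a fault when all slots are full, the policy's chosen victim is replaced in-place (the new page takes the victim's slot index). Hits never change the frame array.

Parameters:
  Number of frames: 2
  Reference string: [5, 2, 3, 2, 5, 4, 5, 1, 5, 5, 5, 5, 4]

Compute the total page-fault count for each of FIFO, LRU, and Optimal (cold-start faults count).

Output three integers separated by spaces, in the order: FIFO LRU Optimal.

--- FIFO ---
  step 0: ref 5 -> FAULT, frames=[5,-] (faults so far: 1)
  step 1: ref 2 -> FAULT, frames=[5,2] (faults so far: 2)
  step 2: ref 3 -> FAULT, evict 5, frames=[3,2] (faults so far: 3)
  step 3: ref 2 -> HIT, frames=[3,2] (faults so far: 3)
  step 4: ref 5 -> FAULT, evict 2, frames=[3,5] (faults so far: 4)
  step 5: ref 4 -> FAULT, evict 3, frames=[4,5] (faults so far: 5)
  step 6: ref 5 -> HIT, frames=[4,5] (faults so far: 5)
  step 7: ref 1 -> FAULT, evict 5, frames=[4,1] (faults so far: 6)
  step 8: ref 5 -> FAULT, evict 4, frames=[5,1] (faults so far: 7)
  step 9: ref 5 -> HIT, frames=[5,1] (faults so far: 7)
  step 10: ref 5 -> HIT, frames=[5,1] (faults so far: 7)
  step 11: ref 5 -> HIT, frames=[5,1] (faults so far: 7)
  step 12: ref 4 -> FAULT, evict 1, frames=[5,4] (faults so far: 8)
  FIFO total faults: 8
--- LRU ---
  step 0: ref 5 -> FAULT, frames=[5,-] (faults so far: 1)
  step 1: ref 2 -> FAULT, frames=[5,2] (faults so far: 2)
  step 2: ref 3 -> FAULT, evict 5, frames=[3,2] (faults so far: 3)
  step 3: ref 2 -> HIT, frames=[3,2] (faults so far: 3)
  step 4: ref 5 -> FAULT, evict 3, frames=[5,2] (faults so far: 4)
  step 5: ref 4 -> FAULT, evict 2, frames=[5,4] (faults so far: 5)
  step 6: ref 5 -> HIT, frames=[5,4] (faults so far: 5)
  step 7: ref 1 -> FAULT, evict 4, frames=[5,1] (faults so far: 6)
  step 8: ref 5 -> HIT, frames=[5,1] (faults so far: 6)
  step 9: ref 5 -> HIT, frames=[5,1] (faults so far: 6)
  step 10: ref 5 -> HIT, frames=[5,1] (faults so far: 6)
  step 11: ref 5 -> HIT, frames=[5,1] (faults so far: 6)
  step 12: ref 4 -> FAULT, evict 1, frames=[5,4] (faults so far: 7)
  LRU total faults: 7
--- Optimal ---
  step 0: ref 5 -> FAULT, frames=[5,-] (faults so far: 1)
  step 1: ref 2 -> FAULT, frames=[5,2] (faults so far: 2)
  step 2: ref 3 -> FAULT, evict 5, frames=[3,2] (faults so far: 3)
  step 3: ref 2 -> HIT, frames=[3,2] (faults so far: 3)
  step 4: ref 5 -> FAULT, evict 2, frames=[3,5] (faults so far: 4)
  step 5: ref 4 -> FAULT, evict 3, frames=[4,5] (faults so far: 5)
  step 6: ref 5 -> HIT, frames=[4,5] (faults so far: 5)
  step 7: ref 1 -> FAULT, evict 4, frames=[1,5] (faults so far: 6)
  step 8: ref 5 -> HIT, frames=[1,5] (faults so far: 6)
  step 9: ref 5 -> HIT, frames=[1,5] (faults so far: 6)
  step 10: ref 5 -> HIT, frames=[1,5] (faults so far: 6)
  step 11: ref 5 -> HIT, frames=[1,5] (faults so far: 6)
  step 12: ref 4 -> FAULT, evict 1, frames=[4,5] (faults so far: 7)
  Optimal total faults: 7

Answer: 8 7 7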